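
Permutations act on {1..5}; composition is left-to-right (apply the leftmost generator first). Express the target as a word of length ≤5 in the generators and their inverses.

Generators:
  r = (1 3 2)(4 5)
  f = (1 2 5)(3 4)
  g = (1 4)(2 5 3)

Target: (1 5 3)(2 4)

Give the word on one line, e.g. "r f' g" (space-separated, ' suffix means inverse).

  after r: (1 3 2)(4 5)
  after r: (1 2 3)
  after f: (1 5)(2 4 3)
  after r': (1 4)(2 5)
  after r': (1 5 3)(2 4)

r r f r' r'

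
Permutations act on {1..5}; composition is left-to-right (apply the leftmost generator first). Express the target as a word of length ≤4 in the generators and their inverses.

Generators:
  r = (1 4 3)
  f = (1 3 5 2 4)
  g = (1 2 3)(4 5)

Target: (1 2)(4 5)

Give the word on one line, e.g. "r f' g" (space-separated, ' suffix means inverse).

  after r: (1 4 3)
  after r: (1 3 4)
  after f: (1 5 2 4 3)
  after f: (1 2)(4 5)

r r f f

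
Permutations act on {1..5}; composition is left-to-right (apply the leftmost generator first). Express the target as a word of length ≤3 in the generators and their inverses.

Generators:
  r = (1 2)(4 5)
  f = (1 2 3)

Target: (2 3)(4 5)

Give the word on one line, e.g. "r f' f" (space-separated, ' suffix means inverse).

  after f: (1 2 3)
  after r: (2 3)(4 5)

f r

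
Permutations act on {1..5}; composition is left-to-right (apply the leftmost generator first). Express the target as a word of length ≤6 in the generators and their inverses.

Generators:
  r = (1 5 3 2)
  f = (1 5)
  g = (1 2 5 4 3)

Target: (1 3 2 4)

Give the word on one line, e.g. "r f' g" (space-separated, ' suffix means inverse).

  after f: (1 5)
  after r': (2 3 5)
  after g': (1 3 2 4 5)
  after f: (1 3 2 4)

f r' g' f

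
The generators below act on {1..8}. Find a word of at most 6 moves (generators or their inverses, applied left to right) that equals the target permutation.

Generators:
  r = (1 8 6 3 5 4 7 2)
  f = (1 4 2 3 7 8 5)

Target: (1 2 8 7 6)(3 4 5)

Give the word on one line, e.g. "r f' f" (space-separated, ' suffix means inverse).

r f r' f'

  after r: (1 8 6 3 5 4 7 2)
  after f: (1 5 2 4 8 6 7 3)
  after r': (1 3 2 5 7 6 4)
  after f': (1 2 8 7 6)(3 4 5)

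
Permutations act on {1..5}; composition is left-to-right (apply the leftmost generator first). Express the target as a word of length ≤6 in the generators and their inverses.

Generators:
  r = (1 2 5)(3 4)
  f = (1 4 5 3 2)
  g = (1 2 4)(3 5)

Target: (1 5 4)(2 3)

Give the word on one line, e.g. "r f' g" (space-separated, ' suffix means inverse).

  after f: (1 4 5 3 2)
  after g: (3 4)
  after f': (1 2 3)(4 5)
  after r': (2 4)(3 5)
  after r': (1 5 4)(2 3)

f g f' r' r'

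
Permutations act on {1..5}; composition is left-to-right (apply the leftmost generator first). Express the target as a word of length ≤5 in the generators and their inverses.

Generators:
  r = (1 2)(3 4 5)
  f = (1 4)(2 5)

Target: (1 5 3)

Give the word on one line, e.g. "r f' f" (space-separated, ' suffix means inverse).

  after f: (1 4)(2 5)
  after r': (1 3 5)(2 4)
  after f': (1 3 2)(4 5)
  after r': (1 5 3)

f r' f' r'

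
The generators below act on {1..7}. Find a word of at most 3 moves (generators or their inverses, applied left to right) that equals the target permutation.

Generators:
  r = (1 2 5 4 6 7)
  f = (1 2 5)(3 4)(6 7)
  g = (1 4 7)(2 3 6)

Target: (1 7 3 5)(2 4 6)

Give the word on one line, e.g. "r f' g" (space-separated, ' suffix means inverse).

  after g': (1 7 4)(2 6 3)
  after r: (2 7 6 3 5 4)
  after g': (1 7 3 5)(2 4 6)

g' r g'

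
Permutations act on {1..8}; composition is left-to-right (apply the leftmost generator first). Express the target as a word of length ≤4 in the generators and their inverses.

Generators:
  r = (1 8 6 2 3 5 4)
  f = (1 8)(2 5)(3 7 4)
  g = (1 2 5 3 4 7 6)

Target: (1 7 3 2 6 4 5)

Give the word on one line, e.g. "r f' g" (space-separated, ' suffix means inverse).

  after g': (1 6 7 4 3 5 2)
  after g': (1 7 3 2 6 4 5)

g' g'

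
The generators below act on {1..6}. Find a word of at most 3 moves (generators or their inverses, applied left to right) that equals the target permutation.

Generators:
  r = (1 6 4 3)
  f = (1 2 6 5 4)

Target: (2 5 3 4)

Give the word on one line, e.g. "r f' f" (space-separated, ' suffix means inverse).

f f r'

  after f: (1 2 6 5 4)
  after f: (1 6 4 2 5)
  after r': (2 5 3 4)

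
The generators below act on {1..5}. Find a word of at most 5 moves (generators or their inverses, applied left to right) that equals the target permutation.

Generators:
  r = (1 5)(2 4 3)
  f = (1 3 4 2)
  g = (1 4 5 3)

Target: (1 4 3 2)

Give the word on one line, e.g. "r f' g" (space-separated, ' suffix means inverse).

  after f: (1 3 4 2)
  after r: (1 2 5)
  after r: (1 4 3 2)

f r r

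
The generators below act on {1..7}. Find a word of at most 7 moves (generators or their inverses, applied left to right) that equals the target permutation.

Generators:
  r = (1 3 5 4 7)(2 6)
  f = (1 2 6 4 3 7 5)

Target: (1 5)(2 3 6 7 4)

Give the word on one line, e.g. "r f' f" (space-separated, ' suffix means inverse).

  after f: (1 2 6 4 3 7 5)
  after f: (1 6 3 5 2 4 7)
  after r': (1 2 5 6)
  after f': (2 7 3 4 6 5)
  after f': (1 5)(2 3 6 7 4)

f f r' f' f'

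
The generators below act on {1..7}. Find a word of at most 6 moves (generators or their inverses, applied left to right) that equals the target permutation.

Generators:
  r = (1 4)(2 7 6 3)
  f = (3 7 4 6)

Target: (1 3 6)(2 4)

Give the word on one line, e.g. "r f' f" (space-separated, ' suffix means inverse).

  after f': (3 6 4 7)
  after r': (1 4 2 3 7 6)
  after f': (1 7 4 2 6)
  after f': (1 3 6)(2 4)

f' r' f' f'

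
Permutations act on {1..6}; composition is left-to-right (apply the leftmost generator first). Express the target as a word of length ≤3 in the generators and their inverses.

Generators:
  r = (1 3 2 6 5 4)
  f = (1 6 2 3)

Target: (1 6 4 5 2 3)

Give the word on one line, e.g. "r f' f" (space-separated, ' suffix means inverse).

f' r' f

  after f': (1 3 2 6)
  after r': (4 5 6)
  after f: (1 6 4 5 2 3)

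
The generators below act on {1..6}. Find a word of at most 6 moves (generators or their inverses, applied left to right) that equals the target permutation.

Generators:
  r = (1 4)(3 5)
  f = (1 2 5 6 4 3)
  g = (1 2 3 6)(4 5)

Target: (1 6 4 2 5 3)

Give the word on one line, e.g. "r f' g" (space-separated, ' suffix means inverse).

  after f': (1 3 4 6 5 2)
  after g': (1 2 6 4 3 5)
  after f: (1 5 2 4)(3 6)
  after f: (1 6)(2 3 4)
  after r: (1 6 4 2 5 3)

f' g' f f r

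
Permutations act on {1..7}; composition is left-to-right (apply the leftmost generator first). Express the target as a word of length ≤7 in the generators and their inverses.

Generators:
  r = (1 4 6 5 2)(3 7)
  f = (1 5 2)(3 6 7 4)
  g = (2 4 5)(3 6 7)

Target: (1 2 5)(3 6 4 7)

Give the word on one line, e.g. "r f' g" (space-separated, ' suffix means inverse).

  after g: (2 4 5)(3 6 7)
  after r': (1 2)(3 4 6)
  after f: (2 5)(4 7)
  after r: (1 4 3 7 6 5)
  after g': (1 2 5)(3 6 4 7)

g r' f r g'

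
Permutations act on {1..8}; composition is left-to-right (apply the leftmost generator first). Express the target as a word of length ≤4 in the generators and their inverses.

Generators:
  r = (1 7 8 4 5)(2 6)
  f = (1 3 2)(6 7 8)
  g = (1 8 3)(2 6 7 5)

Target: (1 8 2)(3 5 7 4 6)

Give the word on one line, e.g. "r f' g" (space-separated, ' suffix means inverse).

  after g: (1 8 3)(2 6 7 5)
  after r': (1 7 4 8 3 5 6)
  after f: (1 8 2)(3 5 7 4 6)

g r' f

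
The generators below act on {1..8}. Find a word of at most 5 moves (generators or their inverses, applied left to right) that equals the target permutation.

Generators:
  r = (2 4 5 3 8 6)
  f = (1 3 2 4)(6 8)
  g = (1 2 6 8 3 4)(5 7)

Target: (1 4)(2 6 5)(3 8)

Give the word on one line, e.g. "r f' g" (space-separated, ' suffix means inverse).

f r' r'

  after f: (1 3 2 4)(6 8)
  after r': (1 5 4)(3 6)
  after r': (1 4)(2 6 5)(3 8)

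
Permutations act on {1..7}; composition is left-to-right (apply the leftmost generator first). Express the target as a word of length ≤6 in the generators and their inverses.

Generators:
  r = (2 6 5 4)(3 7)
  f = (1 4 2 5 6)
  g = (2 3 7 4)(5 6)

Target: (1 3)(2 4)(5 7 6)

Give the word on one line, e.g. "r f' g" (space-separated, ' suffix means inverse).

  after g': (2 4 7 3)(5 6)
  after f: (1 4 7 3 5)
  after g': (1 7 2 4 3 6 5)
  after f: (1 7 5 4 3)
  after g': (1 3)(2 4)(5 7 6)

g' f g' f g'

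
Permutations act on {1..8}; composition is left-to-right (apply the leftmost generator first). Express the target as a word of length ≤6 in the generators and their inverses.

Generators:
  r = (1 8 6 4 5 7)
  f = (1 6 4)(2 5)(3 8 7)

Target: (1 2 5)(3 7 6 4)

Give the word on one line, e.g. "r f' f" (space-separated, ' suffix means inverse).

r r r r f'

  after r: (1 8 6 4 5 7)
  after r: (1 6 5)(4 7 8)
  after r: (1 4)(5 8)(6 7)
  after r: (1 5 6)(4 8 7)
  after f': (1 2 5)(3 7 6 4)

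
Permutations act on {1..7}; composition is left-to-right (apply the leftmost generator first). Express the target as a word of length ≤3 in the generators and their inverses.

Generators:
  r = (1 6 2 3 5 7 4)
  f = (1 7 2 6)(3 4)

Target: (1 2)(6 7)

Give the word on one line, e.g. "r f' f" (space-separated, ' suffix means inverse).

f' f'

  after f': (1 6 2 7)(3 4)
  after f': (1 2)(6 7)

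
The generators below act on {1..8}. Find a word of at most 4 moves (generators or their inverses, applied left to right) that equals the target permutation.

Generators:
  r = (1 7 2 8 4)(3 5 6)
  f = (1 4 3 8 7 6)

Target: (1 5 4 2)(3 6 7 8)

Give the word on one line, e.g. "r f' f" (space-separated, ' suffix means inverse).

  after r: (1 7 2 8 4)(3 5 6)
  after f': (1 8)(2 3 5 7)(4 6)
  after f': (1 3 5 8 6)(2 4 7)
  after r: (1 5 4 2)(3 6 7 8)

r f' f' r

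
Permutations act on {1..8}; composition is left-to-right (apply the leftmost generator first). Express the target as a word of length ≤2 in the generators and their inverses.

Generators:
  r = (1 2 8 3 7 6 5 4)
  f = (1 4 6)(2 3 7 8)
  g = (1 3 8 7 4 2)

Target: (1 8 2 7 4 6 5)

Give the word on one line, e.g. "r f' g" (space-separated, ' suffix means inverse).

r f'

  after r: (1 2 8 3 7 6 5 4)
  after f': (1 8 2 7 4 6 5)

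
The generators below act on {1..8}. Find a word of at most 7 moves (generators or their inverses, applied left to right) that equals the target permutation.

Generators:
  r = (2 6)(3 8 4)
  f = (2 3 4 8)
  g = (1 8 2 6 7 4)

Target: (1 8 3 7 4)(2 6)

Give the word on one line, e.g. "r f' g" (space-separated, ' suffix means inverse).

f' r' g f' r'

  after f': (2 8 4 3)
  after r': (2 3 6)
  after g: (1 8 2 3 7 4)
  after f': (1 4)(3 7)
  after r': (1 8 3 7 4)(2 6)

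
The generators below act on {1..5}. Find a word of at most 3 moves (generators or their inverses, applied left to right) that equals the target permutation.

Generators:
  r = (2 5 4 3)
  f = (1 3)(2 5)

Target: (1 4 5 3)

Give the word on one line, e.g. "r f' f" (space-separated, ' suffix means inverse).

  after f: (1 3)(2 5)
  after r': (1 4 5 3)

f r'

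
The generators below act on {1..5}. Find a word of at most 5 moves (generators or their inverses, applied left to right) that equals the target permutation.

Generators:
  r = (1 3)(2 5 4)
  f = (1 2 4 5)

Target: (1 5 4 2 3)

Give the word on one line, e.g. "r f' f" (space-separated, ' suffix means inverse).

  after f': (1 5 4 2)
  after r: (1 4 5 2 3)
  after r: (1 2)
  after r: (1 5 4 2 3)

f' r r r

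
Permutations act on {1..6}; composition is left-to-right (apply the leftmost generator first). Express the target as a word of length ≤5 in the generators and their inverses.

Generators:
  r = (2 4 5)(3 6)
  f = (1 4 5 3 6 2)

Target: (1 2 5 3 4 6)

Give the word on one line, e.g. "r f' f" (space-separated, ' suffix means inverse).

f f r

  after f: (1 4 5 3 6 2)
  after f: (1 5 6)(2 4 3)
  after r: (1 2 5 3 4 6)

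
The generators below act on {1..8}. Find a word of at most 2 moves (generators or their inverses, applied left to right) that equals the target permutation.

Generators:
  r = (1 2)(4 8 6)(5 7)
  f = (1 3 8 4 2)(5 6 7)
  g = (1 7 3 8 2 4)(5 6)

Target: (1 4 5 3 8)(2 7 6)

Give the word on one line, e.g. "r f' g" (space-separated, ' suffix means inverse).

  after r': (1 2)(4 6 8)(5 7)
  after g: (1 4 5 3 8)(2 7 6)

r' g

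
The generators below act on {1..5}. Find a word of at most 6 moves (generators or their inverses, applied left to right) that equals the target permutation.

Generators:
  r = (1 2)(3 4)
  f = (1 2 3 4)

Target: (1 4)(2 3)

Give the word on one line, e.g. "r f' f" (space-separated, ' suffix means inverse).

  after f: (1 2 3 4)
  after r': (2 4)
  after r': (1 2 3 4)
  after f: (1 3)(2 4)
  after r: (1 4)(2 3)

f r' r' f r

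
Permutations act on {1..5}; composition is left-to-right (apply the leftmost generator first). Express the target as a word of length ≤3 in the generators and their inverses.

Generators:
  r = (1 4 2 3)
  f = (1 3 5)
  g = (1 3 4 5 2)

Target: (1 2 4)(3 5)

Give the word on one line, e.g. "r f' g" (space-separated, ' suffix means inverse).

  after f: (1 3 5)
  after r': (1 2 4)(3 5)

f r'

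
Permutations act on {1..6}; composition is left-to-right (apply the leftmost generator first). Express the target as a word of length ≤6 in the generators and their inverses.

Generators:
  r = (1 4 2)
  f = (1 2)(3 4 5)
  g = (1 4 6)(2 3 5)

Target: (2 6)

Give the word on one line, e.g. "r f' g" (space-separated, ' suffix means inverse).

r g' r' f'

  after r: (1 4 2)
  after g': (2 6 4 5 3)
  after r': (1 2 6)(3 4 5)
  after f': (2 6)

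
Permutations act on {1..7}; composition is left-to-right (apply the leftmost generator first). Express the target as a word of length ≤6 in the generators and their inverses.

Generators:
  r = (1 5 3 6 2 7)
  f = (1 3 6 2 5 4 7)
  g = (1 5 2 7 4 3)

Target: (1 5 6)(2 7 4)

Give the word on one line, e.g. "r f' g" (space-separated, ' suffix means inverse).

  after f: (1 3 6 2 5 4 7)
  after g': (1 4 2)(3 6 5 7)
  after f': (1 5 4 6 2 7)
  after g: (1 2 4 6 7 5 3)
  after f: (1 5 6)(2 7 4)

f g' f' g f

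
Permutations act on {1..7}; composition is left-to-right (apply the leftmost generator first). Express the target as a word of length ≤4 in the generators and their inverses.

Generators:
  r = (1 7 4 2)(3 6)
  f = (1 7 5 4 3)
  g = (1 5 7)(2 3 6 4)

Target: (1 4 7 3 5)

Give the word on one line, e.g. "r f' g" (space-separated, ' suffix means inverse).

f' f'

  after f': (1 3 4 5 7)
  after f': (1 4 7 3 5)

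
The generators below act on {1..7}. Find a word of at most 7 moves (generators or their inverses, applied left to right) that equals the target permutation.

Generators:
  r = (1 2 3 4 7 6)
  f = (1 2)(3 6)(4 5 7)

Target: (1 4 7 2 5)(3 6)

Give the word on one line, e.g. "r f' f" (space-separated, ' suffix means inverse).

f r r r f

  after f: (1 2)(3 6)(4 5 7)
  after r: (1 3)(4 5 6)
  after r: (1 4 5)(2 3)(6 7)
  after r: (1 7)(2 4 5)
  after f: (1 4 7 2 5)(3 6)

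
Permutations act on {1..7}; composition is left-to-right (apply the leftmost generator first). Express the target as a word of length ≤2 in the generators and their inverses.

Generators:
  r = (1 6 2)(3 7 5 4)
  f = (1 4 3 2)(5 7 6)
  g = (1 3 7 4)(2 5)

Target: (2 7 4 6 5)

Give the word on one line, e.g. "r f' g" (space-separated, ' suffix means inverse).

f' r

  after f': (1 2 3 4)(5 6 7)
  after r: (2 7 4 6 5)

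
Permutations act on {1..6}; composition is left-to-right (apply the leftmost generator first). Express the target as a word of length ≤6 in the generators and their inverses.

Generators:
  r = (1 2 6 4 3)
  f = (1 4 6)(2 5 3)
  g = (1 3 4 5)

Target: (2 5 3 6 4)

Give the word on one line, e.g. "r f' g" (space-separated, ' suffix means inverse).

  after r': (1 3 4 6 2)
  after r': (1 4 2 3 6)
  after g': (1 3 6 5 4 2)
  after g': (2 5 3 6 4)

r' r' g' g'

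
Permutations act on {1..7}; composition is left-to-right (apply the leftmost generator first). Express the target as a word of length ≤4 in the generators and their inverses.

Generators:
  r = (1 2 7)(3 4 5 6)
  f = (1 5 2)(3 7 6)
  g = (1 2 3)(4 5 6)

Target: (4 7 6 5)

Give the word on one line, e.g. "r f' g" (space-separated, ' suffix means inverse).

  after f': (1 2 5)(3 6 7)
  after g': (2 4 6 7)(3 5)
  after r: (1 2 5 4 3 6)
  after f: (4 7 6 5)

f' g' r f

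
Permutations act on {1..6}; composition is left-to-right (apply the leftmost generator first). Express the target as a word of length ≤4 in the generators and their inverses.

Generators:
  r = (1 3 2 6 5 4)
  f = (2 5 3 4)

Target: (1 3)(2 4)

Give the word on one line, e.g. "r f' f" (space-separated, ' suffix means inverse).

  after r: (1 3 2 6 5 4)
  after f: (1 4)(2 6 3 5)
  after r: (2 5 6)(3 4)
  after r: (1 3)(2 4)

r f r r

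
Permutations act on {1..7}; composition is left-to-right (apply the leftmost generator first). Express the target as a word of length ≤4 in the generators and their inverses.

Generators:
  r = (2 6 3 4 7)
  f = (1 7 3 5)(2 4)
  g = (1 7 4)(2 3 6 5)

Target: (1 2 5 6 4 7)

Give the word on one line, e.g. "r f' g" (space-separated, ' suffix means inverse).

r f' g

  after r: (2 6 3 4 7)
  after f': (1 5 3 2 6 7 4)
  after g: (1 2 5 6 4 7)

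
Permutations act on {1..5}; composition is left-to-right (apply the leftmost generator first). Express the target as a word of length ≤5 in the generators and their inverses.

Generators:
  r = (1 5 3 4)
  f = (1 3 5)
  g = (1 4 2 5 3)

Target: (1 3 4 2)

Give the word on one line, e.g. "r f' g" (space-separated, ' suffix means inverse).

r r g' r

  after r: (1 5 3 4)
  after r: (1 3)(4 5)
  after g': (1 5)(2 4)
  after r: (1 3 4 2)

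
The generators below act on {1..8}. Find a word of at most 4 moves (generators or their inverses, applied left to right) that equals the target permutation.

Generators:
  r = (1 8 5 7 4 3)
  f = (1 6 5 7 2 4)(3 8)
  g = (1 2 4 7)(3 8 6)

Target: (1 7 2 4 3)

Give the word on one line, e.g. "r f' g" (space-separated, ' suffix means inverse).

  after g: (1 2 4 7)(3 8 6)
  after f': (1 7 4 5 6 8)
  after r': (1 5 6)(3 4 8)
  after f: (1 7 2 4 3)

g f' r' f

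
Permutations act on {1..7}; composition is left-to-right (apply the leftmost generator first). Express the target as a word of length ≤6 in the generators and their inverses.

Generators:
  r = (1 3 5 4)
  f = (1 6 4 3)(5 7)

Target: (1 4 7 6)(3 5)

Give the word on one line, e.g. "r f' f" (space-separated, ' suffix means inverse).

f r f' r'

  after f: (1 6 4 3)(5 7)
  after r: (1 6)(4 5 7)
  after f': (3 4 7 6)
  after r': (1 4 7 6)(3 5)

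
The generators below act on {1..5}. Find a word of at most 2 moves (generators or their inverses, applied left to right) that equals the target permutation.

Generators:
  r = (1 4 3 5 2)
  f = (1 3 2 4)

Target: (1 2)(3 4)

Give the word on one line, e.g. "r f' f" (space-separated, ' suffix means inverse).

  after f': (1 4 2 3)
  after f': (1 2)(3 4)

f' f'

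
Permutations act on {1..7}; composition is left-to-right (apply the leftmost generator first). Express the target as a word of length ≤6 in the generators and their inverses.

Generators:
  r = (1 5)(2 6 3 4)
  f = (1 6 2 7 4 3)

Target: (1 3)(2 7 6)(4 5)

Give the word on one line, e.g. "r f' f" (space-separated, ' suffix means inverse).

  after r': (1 5)(2 4 3 6)
  after f: (1 5 6 7 4)(2 3)
  after r: (2 4 5 3 6 7)
  after f': (1 3)(2 7 6)(4 5)

r' f r f'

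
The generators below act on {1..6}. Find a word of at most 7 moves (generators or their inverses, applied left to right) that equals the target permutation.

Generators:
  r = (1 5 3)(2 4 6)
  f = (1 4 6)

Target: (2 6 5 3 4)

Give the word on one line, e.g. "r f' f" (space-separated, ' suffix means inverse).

f' f' r' r' f

  after f': (1 6 4)
  after f': (1 4 6)
  after r': (1 2 6 3 5)
  after r': (1 6 5 3)(2 4)
  after f: (2 6 5 3 4)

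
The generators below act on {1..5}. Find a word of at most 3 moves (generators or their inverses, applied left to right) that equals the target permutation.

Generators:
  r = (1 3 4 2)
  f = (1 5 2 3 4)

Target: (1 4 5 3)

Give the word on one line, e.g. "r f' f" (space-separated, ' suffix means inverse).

f' r' f

  after f': (1 4 3 2 5)
  after r': (1 3 4)(2 5)
  after f: (1 4 5 3)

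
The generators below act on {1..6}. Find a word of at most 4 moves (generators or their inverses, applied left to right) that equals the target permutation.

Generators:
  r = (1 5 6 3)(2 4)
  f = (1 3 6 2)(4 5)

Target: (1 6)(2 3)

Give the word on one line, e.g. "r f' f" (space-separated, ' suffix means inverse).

f f

  after f: (1 3 6 2)(4 5)
  after f: (1 6)(2 3)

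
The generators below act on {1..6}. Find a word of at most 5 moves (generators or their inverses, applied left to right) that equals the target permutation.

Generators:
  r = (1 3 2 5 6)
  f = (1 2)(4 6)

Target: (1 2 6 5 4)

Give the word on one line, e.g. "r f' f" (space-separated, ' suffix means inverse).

f r' f' r' f

  after f: (1 2)(4 6)
  after r': (1 3)(2 6 4 5)
  after f': (1 3 2 4 5)
  after r': (2 4)(5 6)
  after f: (1 2 6 5 4)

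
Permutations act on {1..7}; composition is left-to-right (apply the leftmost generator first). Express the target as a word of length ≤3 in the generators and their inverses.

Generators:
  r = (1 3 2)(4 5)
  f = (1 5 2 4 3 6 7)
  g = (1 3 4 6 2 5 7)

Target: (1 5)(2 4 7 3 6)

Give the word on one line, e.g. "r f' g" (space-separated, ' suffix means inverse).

g' r' g'

  after g': (1 7 5 2 6 4 3)
  after r': (1 7 4)(2 6 5 3)
  after g': (1 5)(2 4 7 3 6)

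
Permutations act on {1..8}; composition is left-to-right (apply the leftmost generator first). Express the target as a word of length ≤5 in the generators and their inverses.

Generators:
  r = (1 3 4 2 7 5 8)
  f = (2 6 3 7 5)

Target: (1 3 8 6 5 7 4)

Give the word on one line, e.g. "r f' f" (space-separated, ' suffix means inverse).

  after r': (1 8 5 7 2 4 3)
  after r': (1 5 2 3 8 7 4)
  after f': (1 7 4)(2 6)(3 8)
  after f': (1 3 8 6 5 7 4)

r' r' f' f'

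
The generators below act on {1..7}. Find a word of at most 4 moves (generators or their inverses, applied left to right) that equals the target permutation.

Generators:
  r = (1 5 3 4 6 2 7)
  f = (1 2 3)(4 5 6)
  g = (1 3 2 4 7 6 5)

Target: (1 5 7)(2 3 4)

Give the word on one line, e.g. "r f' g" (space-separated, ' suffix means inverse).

  after g': (1 5 6 7 4 2 3)
  after g': (1 6 4 3 5 7 2)
  after f': (1 5 7)(2 3 4)

g' g' f'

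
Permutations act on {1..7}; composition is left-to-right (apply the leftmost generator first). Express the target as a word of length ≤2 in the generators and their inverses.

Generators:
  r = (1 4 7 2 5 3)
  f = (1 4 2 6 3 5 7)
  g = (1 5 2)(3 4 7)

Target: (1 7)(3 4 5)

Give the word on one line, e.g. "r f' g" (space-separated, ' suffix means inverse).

g' r'

  after g': (1 2 5)(3 7 4)
  after r': (1 7)(3 4 5)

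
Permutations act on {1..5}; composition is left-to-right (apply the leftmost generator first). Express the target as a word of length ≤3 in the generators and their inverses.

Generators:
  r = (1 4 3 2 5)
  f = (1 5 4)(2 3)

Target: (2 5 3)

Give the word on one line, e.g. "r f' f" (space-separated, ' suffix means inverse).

f' f' r

  after f': (1 4 5)(2 3)
  after f': (1 5 4)
  after r: (2 5 3)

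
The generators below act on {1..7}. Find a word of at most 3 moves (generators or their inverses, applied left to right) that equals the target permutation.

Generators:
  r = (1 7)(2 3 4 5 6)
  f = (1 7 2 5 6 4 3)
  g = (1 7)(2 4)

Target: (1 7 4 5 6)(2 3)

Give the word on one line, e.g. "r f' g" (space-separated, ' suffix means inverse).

  after f: (1 7 2 5 6 4 3)
  after r': (2 4)(3 7 6)
  after f: (1 7 4 5 6)(2 3)

f r' f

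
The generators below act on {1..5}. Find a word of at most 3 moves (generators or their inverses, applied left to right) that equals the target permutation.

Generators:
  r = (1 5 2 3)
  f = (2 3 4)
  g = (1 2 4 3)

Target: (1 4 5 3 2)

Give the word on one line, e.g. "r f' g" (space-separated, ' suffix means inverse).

  after f: (2 3 4)
  after r': (1 3 4 5)
  after g': (1 4 5 3 2)

f r' g'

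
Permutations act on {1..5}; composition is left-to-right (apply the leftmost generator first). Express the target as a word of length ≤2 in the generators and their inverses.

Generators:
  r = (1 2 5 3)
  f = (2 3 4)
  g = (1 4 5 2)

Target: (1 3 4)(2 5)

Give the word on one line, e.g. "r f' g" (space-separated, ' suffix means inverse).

g' f

  after g': (1 2 5 4)
  after f: (1 3 4)(2 5)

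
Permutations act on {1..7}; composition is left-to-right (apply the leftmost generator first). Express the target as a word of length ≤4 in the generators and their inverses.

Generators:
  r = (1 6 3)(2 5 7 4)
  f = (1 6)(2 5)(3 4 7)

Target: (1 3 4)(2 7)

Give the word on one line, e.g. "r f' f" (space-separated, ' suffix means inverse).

f' r

  after f': (1 6)(2 5)(3 7 4)
  after r: (1 3 4)(2 7)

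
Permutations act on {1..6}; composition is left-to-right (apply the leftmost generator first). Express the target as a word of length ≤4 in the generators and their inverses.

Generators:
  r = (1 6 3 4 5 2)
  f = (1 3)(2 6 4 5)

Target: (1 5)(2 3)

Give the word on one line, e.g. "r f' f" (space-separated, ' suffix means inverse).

  after r': (1 2 5 4 3 6)
  after f: (1 6 3 4)
  after f: (1 4 3 5 2 6)
  after r: (1 5)(2 3)

r' f f r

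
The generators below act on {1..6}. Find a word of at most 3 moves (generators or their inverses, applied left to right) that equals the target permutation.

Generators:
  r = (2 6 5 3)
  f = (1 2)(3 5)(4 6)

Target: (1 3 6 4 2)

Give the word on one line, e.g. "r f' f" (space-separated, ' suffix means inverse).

f' r'

  after f': (1 2)(3 5)(4 6)
  after r': (1 3 6 4 2)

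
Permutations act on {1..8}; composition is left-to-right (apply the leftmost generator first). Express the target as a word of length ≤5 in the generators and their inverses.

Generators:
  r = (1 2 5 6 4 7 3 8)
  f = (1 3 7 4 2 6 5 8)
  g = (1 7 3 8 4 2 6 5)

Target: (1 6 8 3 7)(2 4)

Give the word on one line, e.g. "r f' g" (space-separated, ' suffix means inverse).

  after r': (1 8 3 7 4 6 5 2)
  after g: (1 4 5 6)(2 7)
  after r': (1 6 8 3 7)(2 4)

r' g r'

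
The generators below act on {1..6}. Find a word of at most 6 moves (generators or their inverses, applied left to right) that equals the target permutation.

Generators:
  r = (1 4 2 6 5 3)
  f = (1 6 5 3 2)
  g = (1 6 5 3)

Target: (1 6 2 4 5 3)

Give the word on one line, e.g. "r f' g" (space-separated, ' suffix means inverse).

f r g f' g'

  after f: (1 6 5 3 2)
  after r: (1 5)(2 4)(3 6)
  after g: (1 3 5 6)(2 4)
  after f': (1 5)(2 4 3 6)
  after g': (1 6 2 4 5 3)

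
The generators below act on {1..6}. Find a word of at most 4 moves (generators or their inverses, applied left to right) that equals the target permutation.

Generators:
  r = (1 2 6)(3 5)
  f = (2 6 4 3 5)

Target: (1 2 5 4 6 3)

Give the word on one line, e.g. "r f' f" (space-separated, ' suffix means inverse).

  after f: (2 6 4 3 5)
  after f: (2 4 5 6 3)
  after f: (2 3 6 5 4)
  after r: (1 2 5 4 6 3)

f f f r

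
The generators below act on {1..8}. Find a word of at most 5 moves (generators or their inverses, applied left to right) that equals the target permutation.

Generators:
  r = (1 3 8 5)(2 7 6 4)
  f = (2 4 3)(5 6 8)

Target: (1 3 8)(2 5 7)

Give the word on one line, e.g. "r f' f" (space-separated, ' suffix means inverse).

f' r f r' f

  after f': (2 3 4)(5 8 6)
  after r: (1 3 2 8 4 7 6)
  after f: (1 2 5 6)(3 4 7 8)
  after r': (1 4 2 8)(3 6 5 7)
  after f: (1 3 8)(2 5 7)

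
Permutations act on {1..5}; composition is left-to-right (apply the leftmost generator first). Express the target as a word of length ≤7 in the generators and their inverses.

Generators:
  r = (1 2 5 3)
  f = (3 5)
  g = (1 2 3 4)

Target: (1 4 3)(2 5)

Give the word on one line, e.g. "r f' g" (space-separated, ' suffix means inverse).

  after g: (1 2 3 4)
  after g: (1 3)(2 4)
  after r: (2 4 5 3)
  after g': (1 4 5 2 3)
  after f': (1 4 3)(2 5)

g g r g' f'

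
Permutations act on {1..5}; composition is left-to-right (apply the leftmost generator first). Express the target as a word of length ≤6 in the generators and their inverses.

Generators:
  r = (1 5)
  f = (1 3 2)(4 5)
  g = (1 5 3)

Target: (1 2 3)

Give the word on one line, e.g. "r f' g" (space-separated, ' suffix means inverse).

  after r': (1 5)
  after g': (3 5)
  after f: (1 3 4 5 2)
  after f: (1 2 3 5)
  after r: (1 2 3)

r' g' f f r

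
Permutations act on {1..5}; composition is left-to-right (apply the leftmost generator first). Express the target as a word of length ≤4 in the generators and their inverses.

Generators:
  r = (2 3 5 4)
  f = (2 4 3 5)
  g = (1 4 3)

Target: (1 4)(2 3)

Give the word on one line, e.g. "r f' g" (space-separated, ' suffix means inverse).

  after f': (2 5 3 4)
  after r: (2 4 3)
  after g: (1 4)(2 3)

f' r g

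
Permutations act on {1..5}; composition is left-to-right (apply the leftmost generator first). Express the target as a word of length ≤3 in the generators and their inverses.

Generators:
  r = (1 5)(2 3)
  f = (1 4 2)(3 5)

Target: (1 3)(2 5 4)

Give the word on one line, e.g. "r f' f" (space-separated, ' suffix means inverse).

  after r': (1 5)(2 3)
  after f: (1 3)(2 5 4)

r' f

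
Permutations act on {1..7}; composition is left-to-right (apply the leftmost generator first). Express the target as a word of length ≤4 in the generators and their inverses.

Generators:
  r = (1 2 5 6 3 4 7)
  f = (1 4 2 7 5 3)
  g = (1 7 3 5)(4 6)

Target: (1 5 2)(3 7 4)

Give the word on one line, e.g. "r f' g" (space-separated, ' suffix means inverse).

f f f f

  after f: (1 4 2 7 5 3)
  after f: (1 2 5)(3 4 7)
  after f: (1 7)(2 3)(4 5)
  after f: (1 5 2)(3 7 4)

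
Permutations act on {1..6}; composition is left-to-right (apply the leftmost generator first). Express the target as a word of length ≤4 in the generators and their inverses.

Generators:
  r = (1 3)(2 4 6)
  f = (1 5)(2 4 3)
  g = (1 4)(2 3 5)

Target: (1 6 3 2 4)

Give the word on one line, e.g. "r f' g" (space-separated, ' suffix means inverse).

r f r' g

  after r: (1 3)(2 4 6)
  after f: (1 2 3 5)(4 6)
  after r': (1 6 2)(3 5)
  after g: (1 6 3 2 4)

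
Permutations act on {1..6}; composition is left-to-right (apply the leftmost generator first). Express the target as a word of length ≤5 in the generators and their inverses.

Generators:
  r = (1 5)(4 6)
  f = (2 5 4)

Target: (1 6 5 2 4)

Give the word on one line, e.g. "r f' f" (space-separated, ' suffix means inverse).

  after f: (2 5 4)
  after r: (1 5 6 4 2)
  after f: (1 4 5 6 2)
  after r': (1 6 2 5 4)
  after f: (1 6 5 2 4)

f r f r' f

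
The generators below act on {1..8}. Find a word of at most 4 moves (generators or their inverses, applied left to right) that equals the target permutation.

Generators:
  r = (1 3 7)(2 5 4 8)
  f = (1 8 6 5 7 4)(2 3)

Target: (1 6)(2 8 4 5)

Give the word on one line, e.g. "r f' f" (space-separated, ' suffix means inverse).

  after f': (1 4 7 5 6 8)(2 3)
  after r': (1 5 6 4 3 8 7 2)
  after f': (1 6 7 3)(2 4)(5 8)
  after r: (1 6)(2 8 4 5)

f' r' f' r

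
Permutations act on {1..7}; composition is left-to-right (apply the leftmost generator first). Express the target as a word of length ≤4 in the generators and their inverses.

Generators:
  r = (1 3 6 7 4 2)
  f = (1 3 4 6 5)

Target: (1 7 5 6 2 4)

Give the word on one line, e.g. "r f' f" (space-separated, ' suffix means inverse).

r r r f'

  after r: (1 3 6 7 4 2)
  after r: (1 6 4)(2 3 7)
  after r: (1 7)(2 6)(3 4)
  after f': (1 7 5 6 2 4)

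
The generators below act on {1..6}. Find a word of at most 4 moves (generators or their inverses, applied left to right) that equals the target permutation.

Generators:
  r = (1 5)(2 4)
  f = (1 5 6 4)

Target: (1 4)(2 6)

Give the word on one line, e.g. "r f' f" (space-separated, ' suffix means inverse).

f' r' f' r'

  after f': (1 4 6 5)
  after r': (1 2 4 6)
  after f': (1 2 6 4 5)
  after r': (1 4)(2 6)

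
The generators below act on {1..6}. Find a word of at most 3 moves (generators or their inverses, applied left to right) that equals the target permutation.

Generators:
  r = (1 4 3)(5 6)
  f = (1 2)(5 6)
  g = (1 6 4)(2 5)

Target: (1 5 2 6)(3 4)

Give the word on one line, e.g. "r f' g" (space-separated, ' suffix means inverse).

  after g: (1 6 4)(2 5)
  after r': (1 5 2 6)(3 4)

g r'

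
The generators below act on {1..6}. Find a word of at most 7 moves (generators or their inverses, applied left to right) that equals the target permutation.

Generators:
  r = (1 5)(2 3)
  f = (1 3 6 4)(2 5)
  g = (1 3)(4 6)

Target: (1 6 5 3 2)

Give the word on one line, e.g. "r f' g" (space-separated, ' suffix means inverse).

  after f': (1 4 6 3)(2 5)
  after f': (1 6)(3 4)
  after g: (1 4)(3 6)
  after f': (1 6)(2 5)
  after r: (1 6 5 3 2)

f' f' g f' r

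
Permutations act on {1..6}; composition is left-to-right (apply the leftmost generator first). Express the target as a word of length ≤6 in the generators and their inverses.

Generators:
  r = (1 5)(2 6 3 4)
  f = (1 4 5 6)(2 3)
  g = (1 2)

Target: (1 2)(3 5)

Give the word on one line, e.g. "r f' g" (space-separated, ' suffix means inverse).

  after r': (1 5)(2 4 3 6)
  after r': (2 3)(4 6)
  after f: (1 4)(5 6)
  after r': (1 3 6)(2 4 5)
  after f': (1 2)(3 5)

r' r' f r' f'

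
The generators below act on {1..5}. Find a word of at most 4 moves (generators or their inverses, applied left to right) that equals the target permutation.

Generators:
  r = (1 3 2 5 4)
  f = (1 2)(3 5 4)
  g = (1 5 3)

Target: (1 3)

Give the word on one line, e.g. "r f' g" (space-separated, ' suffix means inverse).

  after f: (1 2)(3 5 4)
  after g: (1 2 5 4)
  after r': (1 3)

f g r'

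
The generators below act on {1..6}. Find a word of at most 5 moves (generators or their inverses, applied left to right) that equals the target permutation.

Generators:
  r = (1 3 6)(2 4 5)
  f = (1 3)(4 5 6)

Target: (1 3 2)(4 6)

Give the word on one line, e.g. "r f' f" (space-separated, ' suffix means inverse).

f f r f' r

  after f: (1 3)(4 5 6)
  after f: (4 6 5)
  after r: (1 3 6 2 4)
  after f': (2 6)(3 5 4)
  after r: (1 3 2)(4 6)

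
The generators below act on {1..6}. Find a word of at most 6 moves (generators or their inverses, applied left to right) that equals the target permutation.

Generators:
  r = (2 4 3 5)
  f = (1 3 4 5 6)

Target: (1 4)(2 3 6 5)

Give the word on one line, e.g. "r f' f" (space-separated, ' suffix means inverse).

  after f: (1 3 4 5 6)
  after f: (1 4 6 3 5)
  after f: (1 5 3 6 4)
  after r: (1 2 4)(3 6)
  after r: (1 4)(2 3 6 5)

f f f r r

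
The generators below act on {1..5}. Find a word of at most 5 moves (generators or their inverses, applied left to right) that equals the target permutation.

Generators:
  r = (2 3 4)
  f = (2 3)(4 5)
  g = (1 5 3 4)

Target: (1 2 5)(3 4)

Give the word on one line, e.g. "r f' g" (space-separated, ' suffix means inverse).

  after g': (1 4 3 5)
  after r': (1 3 5)(2 4)
  after f: (1 2 5)(3 4)

g' r' f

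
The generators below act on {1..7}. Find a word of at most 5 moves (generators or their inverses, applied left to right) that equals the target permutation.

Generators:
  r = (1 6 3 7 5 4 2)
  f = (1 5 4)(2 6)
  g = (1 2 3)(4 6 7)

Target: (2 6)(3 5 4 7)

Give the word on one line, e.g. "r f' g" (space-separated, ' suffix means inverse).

f' g f g g

  after f': (1 4 5)(2 6)
  after g: (1 6 3)(2 7 4 5)
  after f: (1 2 7)(3 5 6)
  after g: (1 3 5 7 2 4 6)
  after g: (2 6)(3 5 4 7)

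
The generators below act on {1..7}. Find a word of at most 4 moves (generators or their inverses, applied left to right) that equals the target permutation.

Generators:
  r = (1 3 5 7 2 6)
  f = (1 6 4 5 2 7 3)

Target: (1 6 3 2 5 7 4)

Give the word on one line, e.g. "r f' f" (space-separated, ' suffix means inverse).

  after f': (1 3 7 2 5 4 6)
  after r: (1 5 4)(2 7 6 3)
  after f: (1 2 3 7 4 6)
  after r: (1 6 3 2 5 7 4)

f' r f r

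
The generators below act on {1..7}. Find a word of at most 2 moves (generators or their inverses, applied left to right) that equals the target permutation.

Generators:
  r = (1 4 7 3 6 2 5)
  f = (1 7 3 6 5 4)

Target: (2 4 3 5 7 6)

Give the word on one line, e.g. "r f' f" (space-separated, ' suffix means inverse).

r f

  after r: (1 4 7 3 6 2 5)
  after f: (2 4 3 5 7 6)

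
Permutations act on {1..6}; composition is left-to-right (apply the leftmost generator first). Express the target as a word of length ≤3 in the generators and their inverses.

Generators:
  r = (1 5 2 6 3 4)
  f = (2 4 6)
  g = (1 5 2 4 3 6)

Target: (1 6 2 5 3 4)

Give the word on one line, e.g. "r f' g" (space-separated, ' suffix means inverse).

r' g' r

  after r': (1 4 3 6 2 5)
  after g': (1 2)(5 6)
  after r: (1 6 2 5 3 4)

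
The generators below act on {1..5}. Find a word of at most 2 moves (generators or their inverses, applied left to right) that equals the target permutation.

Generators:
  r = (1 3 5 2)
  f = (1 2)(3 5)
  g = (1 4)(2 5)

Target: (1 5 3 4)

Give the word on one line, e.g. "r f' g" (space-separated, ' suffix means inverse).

  after r': (1 2 5 3)
  after g': (1 5 3 4)

r' g'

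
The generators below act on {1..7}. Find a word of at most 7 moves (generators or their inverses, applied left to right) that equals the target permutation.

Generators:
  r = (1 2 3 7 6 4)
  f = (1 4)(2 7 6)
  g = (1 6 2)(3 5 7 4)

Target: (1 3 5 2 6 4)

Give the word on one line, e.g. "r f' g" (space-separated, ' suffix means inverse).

f r g' r f'

  after f: (1 4)(2 7 6)
  after r: (2 6 3 7 4)
  after g': (1 2)(3 5)(4 6)
  after r: (1 3 5 7 6)
  after f': (1 3 5 2 6 4)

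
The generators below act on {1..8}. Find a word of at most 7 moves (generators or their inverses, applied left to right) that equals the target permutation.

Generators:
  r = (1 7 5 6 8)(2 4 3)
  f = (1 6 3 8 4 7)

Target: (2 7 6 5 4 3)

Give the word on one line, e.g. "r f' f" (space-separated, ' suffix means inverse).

f r' f r f'

  after f: (1 6 3 8 4 7)
  after r': (1 5 7 8 2 3 6 4)
  after f: (1 5)(2 8)(4 6 7)
  after r: (1 6 5 7 3 2)(4 8)
  after f': (2 7 6 5 4 3)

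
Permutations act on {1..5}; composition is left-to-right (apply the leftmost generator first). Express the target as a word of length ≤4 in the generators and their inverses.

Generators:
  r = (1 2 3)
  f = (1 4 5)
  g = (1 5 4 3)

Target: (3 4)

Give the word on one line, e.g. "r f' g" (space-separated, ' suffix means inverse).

  after g': (1 3 4 5)
  after g': (1 4)(3 5)
  after g': (1 5 4 3)
  after f: (3 4)

g' g' g' f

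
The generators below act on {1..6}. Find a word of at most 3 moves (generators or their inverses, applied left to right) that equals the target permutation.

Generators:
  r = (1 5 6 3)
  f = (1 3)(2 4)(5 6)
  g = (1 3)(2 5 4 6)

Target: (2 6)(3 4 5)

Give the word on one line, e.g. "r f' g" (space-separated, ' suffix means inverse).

  after r': (1 3 6 5)
  after g': (2 6)(3 4 5)

r' g'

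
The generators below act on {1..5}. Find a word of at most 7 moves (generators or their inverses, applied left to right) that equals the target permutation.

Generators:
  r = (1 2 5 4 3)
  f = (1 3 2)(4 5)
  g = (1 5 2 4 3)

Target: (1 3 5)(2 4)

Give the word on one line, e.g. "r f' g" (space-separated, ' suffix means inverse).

r r g' r f'

  after r: (1 2 5 4 3)
  after r: (1 5 3 2 4)
  after g': (3 5 4)
  after r: (1 2 5 3 4)
  after f': (1 3 5)(2 4)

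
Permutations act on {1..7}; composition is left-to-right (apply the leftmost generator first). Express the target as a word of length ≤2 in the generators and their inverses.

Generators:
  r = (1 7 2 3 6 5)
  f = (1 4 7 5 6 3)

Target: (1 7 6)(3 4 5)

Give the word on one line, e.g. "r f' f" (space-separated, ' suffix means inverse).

  after f: (1 4 7 5 6 3)
  after f: (1 7 6)(3 4 5)

f f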